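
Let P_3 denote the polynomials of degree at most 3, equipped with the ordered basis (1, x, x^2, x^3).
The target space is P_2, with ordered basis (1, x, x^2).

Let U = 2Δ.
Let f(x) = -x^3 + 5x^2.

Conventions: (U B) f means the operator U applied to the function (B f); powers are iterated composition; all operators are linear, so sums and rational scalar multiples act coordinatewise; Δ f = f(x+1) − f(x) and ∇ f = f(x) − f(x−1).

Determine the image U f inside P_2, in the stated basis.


Δ f = -3x^2 + 7x + 4
(2Δ) f = -6x^2 + 14x + 8

the image equals g(x) = -6x^2 + 14x + 8


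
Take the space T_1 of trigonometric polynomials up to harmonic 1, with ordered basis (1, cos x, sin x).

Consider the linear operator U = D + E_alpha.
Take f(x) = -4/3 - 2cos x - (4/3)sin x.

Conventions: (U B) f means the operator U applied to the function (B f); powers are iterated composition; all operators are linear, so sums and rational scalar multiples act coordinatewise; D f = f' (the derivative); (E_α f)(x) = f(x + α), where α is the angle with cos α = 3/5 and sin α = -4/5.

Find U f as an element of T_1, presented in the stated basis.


D f = -(4/3)cos x + 2sin x
E_alpha f = -4/3 - (2/15)cos x - (12/5)sin x
(D + E_alpha) f = -4/3 - (22/15)cos x - (2/5)sin x

the image equals g(x) = -4/3 - (22/15)cos x - (2/5)sin x


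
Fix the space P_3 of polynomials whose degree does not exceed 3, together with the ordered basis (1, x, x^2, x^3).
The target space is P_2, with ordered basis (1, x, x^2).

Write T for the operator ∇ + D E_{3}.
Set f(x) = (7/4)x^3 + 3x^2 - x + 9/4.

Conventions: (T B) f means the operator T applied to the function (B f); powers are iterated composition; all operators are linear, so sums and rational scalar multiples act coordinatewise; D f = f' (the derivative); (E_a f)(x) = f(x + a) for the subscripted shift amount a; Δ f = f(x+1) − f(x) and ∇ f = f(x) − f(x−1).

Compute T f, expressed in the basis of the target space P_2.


the image equals g(x) = (21/2)x^2 + (153/4)x + 62

∇ f = (21/4)x^2 + (3/4)x - 9/4
E_{3} f = (7/4)x^3 + (75/4)x^2 + (257/4)x + 147/2
D E_{3} f = (21/4)x^2 + (75/2)x + 257/4
(∇ + D E_{3}) f = (21/2)x^2 + (153/4)x + 62


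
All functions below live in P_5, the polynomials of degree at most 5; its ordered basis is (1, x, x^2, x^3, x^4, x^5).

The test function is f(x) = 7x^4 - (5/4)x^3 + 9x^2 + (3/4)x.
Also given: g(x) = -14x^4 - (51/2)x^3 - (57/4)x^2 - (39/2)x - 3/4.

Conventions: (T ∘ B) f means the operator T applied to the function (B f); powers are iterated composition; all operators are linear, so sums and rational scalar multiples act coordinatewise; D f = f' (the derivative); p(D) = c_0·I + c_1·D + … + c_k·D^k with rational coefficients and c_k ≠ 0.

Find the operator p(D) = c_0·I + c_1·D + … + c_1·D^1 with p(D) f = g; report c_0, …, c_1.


c_0 = -2, c_1 = -1

D^0 f = 7x^4 - (5/4)x^3 + 9x^2 + (3/4)x
D^1 f = 28x^3 - (15/4)x^2 + 18x + 3/4
matching coefficients of g against c_0 f + c_1 Df + … from the top degree down determines the c_i
solution: c_0 = -2, c_1 = -1


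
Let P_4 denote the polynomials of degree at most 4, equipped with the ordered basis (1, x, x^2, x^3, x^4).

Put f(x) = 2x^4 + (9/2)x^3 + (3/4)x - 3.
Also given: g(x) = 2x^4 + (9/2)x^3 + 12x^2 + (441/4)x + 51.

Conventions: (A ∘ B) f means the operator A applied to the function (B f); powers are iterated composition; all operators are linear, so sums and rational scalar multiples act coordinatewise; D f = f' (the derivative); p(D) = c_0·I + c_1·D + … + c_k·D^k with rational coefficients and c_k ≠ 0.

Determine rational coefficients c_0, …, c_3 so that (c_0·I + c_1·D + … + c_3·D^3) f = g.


D^0 f = 2x^4 + (9/2)x^3 + (3/4)x - 3
D^1 f = 8x^3 + (27/2)x^2 + 3/4
D^2 f = 24x^2 + 27x
D^3 f = 48x + 27
matching coefficients of g against c_0 f + c_1 Df + … from the top degree down determines the c_i
solution: c_0 = 1, c_1 = 0, c_2 = 1/2, c_3 = 2

p(D) = I + (1/2)·D^2 + 2·D^3, i.e. c_0 = 1, c_1 = 0, c_2 = 1/2, c_3 = 2


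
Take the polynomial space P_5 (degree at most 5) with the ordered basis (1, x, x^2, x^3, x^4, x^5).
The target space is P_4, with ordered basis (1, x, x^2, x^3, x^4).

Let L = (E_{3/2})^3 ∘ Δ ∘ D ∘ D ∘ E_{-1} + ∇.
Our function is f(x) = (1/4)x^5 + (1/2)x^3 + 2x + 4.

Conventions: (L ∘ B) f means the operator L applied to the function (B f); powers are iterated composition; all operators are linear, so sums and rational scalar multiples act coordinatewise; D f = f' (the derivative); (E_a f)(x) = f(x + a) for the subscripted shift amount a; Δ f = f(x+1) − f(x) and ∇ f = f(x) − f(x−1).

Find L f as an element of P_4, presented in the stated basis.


E_{-1} f = (1/4)x^5 - (5/4)x^4 + 3x^3 - 4x^2 + (19/4)x + 5/4
D E_{-1} f = (5/4)x^4 - 5x^3 + 9x^2 - 8x + 19/4
D D E_{-1} f = 5x^3 - 15x^2 + 18x - 8
Δ (D ∘ D ∘ E_{-1}) f = 15x^2 - 15x + 8
E_{3/2} Δ (D ∘ D ∘ E_{-1}) f = 15x^2 + 30x + 77/4
E_{3/2} E_{3/2} Δ (D ∘ D ∘ E_{-1}) f = 15x^2 + 75x + 98
E_{3/2} E_{3/2} E_{3/2} Δ (D ∘ D ∘ E_{-1}) f = 15x^2 + 120x + 977/4
∇ f = (5/4)x^4 - (5/2)x^3 + 4x^2 - (11/4)x + 11/4
((E_{3/2})^3 ∘ Δ ∘ D ∘ D ∘ E_{-1} + ∇) f = (5/4)x^4 - (5/2)x^3 + 19x^2 + (469/4)x + 247

g(x) = (5/4)x^4 - (5/2)x^3 + 19x^2 + (469/4)x + 247


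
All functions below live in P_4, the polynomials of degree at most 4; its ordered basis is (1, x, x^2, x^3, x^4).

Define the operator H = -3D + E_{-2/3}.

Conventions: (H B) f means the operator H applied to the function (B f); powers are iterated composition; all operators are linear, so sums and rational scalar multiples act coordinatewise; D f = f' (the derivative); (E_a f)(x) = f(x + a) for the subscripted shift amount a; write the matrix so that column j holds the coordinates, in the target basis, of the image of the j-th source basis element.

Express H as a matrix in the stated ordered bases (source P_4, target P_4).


image of 1: 1
image of x: x - 11/3
image of x^2: x^2 - (22/3)x + 4/9
image of x^3: x^3 - 11x^2 + (4/3)x - 8/27
image of x^4: x^4 - (44/3)x^3 + (8/3)x^2 - (32/27)x + 16/81
each image's coordinates form column j of the matrix

the matrix is [[1, -11/3, 4/9, -8/27, 16/81]; [0, 1, -22/3, 4/3, -32/27]; [0, 0, 1, -11, 8/3]; [0, 0, 0, 1, -44/3]; [0, 0, 0, 0, 1]] (rows listed top to bottom)


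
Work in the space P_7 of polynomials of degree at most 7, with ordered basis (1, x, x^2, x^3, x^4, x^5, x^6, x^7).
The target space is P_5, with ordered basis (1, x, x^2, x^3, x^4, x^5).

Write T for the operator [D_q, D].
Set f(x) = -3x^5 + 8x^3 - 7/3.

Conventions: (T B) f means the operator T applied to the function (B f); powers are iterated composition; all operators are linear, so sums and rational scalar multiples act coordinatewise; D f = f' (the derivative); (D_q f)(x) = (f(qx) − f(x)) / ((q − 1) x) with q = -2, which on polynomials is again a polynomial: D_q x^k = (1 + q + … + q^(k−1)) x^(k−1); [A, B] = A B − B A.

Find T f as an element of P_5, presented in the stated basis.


the result is g(x) = 207x^3 - 72x

D f = -15x^4 + 24x^2
D_q D f = 75x^3 - 24x
D_q f = -33x^4 + 24x^2
D D_q f = -132x^3 + 48x
[D_q, D] f = 207x^3 - 72x


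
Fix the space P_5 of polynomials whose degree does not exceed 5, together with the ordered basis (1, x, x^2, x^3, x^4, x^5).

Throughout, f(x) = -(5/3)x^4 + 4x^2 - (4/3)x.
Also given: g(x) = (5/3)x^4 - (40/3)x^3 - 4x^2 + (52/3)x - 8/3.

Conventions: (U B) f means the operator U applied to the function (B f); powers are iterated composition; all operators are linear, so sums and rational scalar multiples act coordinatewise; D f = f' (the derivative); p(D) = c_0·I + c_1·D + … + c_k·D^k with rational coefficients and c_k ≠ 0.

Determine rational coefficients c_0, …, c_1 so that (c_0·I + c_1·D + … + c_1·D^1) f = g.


D^0 f = -(5/3)x^4 + 4x^2 - (4/3)x
D^1 f = -(20/3)x^3 + 8x - 4/3
matching coefficients of g against c_0 f + c_1 Df + … from the top degree down determines the c_i
solution: c_0 = -1, c_1 = 2

c_0 = -1, c_1 = 2


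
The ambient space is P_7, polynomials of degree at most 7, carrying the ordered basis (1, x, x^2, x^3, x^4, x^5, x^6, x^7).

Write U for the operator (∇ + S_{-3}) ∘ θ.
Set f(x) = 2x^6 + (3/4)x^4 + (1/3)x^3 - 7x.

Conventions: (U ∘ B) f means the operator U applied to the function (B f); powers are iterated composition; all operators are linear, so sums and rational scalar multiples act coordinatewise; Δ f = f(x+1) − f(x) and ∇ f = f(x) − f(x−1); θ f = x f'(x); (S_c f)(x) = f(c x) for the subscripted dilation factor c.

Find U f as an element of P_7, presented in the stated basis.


θ f = 12x^6 + 3x^4 + x^3 - 7x
∇ θ f = 72x^5 - 180x^4 + 252x^3 - 195x^2 + 81x - 21
S_{-3} θ f = 8748x^6 + 243x^4 - 27x^3 + 21x
(∇ + S_{-3}) θ f = 8748x^6 + 72x^5 + 63x^4 + 225x^3 - 195x^2 + 102x - 21

the result is g(x) = 8748x^6 + 72x^5 + 63x^4 + 225x^3 - 195x^2 + 102x - 21


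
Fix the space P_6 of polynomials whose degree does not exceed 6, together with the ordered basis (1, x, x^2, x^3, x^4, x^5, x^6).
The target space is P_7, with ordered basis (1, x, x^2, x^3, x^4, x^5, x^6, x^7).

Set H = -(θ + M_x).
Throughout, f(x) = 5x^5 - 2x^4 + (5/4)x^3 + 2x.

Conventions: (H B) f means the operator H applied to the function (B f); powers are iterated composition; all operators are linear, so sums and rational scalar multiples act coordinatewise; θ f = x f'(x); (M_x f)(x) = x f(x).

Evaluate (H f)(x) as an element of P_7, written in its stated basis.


θ f = 25x^5 - 8x^4 + (15/4)x^3 + 2x
M_x f = 5x^6 - 2x^5 + (5/4)x^4 + 2x^2
(θ + M_x) f = 5x^6 + 23x^5 - (27/4)x^4 + (15/4)x^3 + 2x^2 + 2x
(-(θ + M_x)) f = -5x^6 - 23x^5 + (27/4)x^4 - (15/4)x^3 - 2x^2 - 2x

the image equals g(x) = -5x^6 - 23x^5 + (27/4)x^4 - (15/4)x^3 - 2x^2 - 2x


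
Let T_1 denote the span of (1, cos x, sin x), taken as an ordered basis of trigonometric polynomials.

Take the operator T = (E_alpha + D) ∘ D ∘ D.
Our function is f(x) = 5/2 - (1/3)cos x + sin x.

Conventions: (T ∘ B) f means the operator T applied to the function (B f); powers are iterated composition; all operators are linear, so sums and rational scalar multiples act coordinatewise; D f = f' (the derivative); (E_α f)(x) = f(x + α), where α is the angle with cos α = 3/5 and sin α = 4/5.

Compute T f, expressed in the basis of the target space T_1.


g(x) = -(8/5)cos x - (6/5)sin x

D f = cos x + (1/3)sin x
D D f = (1/3)cos x - sin x
E_alpha D D f = -(3/5)cos x - (13/15)sin x
D D D f = -cos x - (1/3)sin x
(E_alpha + D) D D f = -(8/5)cos x - (6/5)sin x


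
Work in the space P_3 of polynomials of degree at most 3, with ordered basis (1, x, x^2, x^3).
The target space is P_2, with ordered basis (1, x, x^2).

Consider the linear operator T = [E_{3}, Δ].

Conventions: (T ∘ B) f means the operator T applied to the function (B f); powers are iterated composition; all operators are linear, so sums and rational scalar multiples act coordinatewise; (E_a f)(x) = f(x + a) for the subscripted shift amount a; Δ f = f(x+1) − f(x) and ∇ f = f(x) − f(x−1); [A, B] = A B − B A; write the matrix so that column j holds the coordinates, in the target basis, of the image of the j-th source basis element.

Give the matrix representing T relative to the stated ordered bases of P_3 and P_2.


the matrix is [[0, 0, 0, 0]; [0, 0, 0, 0]; [0, 0, 0, 0]] (rows listed top to bottom)

image of 1: 0
image of x: 0
image of x^2: 0
image of x^3: 0
each image's coordinates form column j of the matrix


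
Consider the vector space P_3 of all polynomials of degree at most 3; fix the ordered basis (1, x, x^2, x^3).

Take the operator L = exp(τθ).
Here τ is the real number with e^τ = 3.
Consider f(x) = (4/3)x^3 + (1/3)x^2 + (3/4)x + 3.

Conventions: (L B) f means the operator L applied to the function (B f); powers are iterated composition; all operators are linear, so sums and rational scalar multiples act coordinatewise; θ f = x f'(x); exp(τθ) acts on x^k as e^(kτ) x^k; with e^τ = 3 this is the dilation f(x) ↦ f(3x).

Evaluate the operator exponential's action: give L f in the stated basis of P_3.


exp(τθ) x^k = e^(kτ) x^k; with e^τ = 3 this sends x^k to 3^k x^k
x ↦ 3 x
x^2 ↦ 9 x^2
x^3 ↦ 27 x^3
applying this coordinatewise to f: exp(τθ) f = 36x^3 + 3x^2 + (9/4)x + 3

the image equals g(x) = 36x^3 + 3x^2 + (9/4)x + 3


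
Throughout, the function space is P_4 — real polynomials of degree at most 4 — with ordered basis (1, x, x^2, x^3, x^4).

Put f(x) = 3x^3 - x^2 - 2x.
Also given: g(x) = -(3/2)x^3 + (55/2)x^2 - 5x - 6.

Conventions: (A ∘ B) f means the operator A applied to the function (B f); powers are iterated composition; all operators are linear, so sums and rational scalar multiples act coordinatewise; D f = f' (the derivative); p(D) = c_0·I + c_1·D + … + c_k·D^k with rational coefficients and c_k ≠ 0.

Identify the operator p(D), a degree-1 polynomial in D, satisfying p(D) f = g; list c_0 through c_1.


c_0 = -1/2, c_1 = 3

D^0 f = 3x^3 - x^2 - 2x
D^1 f = 9x^2 - 2x - 2
matching coefficients of g against c_0 f + c_1 Df + … from the top degree down determines the c_i
solution: c_0 = -1/2, c_1 = 3


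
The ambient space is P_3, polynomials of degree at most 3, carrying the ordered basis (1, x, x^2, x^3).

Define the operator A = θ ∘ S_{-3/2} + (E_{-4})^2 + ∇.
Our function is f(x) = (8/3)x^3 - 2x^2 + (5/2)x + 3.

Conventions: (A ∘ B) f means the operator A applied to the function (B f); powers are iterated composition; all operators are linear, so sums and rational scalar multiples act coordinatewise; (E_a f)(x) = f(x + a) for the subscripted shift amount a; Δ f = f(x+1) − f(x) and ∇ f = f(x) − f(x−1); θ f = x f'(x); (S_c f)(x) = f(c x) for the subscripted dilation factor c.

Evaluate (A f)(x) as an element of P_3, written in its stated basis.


the image equals g(x) = -(73/3)x^3 - 67x^2 + (2123/4)x - 9019/6

S_{-3/2} f = -9x^3 - (9/2)x^2 - (15/4)x + 3
θ S_{-3/2} f = -27x^3 - 9x^2 - (15/4)x
E_{-4} f = (8/3)x^3 - 34x^2 + (293/2)x - 629/3
E_{-4} E_{-4} f = (8/3)x^3 - 66x^2 + (1093/2)x - 4531/3
∇ f = 8x^2 - 12x + 43/6
(θ ∘ S_{-3/2} + (E_{-4})^2 + ∇) f = -(73/3)x^3 - 67x^2 + (2123/4)x - 9019/6


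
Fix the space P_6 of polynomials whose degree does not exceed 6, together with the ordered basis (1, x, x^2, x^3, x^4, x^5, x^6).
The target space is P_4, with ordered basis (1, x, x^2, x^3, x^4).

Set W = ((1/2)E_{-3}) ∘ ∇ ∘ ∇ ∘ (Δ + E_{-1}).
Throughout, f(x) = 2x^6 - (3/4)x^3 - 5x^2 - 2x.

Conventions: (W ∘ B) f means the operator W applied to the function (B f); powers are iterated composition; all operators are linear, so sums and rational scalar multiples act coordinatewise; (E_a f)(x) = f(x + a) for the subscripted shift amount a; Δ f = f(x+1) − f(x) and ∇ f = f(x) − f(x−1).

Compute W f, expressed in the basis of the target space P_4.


g(x) = 30x^4 - 480x^3 + 3270x^2 - (43209/4)x + 14046

Δ f = 12x^5 + 30x^4 + 40x^3 + (111/4)x^2 - (1/4)x - 23/4
E_{-1} f = 2x^6 - 12x^5 + 30x^4 - (163/4)x^3 + (109/4)x^2 - (25/4)x - 1/4
(Δ + E_{-1}) f = 2x^6 + 60x^4 - (3/4)x^3 + 55x^2 - (13/2)x - 6
∇ (Δ + E_{-1}) f = 12x^5 - 30x^4 + 280x^3 - (1569/4)x^2 + (1457/4)x - 497/4
∇ ∇ (Δ + E_{-1}) f = 60x^4 - 240x^3 + 1140x^2 - (3609/2)x + 2157/2
E_{-3} ∇ ∇ (Δ + E_{-1}) f = 60x^4 - 960x^3 + 6540x^2 - (43209/2)x + 28092
((1/2)E_{-3}) ∇ ∇ (Δ + E_{-1}) f = 30x^4 - 480x^3 + 3270x^2 - (43209/4)x + 14046


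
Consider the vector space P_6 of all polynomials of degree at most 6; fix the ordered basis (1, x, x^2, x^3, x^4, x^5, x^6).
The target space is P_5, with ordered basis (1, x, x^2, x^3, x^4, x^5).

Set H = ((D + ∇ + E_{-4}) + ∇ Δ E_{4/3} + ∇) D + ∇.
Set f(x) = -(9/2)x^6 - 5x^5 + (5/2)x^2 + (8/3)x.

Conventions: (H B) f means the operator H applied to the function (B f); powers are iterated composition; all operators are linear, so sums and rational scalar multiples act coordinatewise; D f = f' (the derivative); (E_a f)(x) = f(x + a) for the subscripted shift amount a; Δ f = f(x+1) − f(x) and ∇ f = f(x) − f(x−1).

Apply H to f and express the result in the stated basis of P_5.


g(x) = -54x^5 + (305/2)x^4 - 4260x^3 + (24395/2)x^2 - 32032x + 19018

D f = -27x^5 - 25x^4 + 5x + 8/3
D D f = -135x^4 - 100x^3 + 5
∇ D f = -135x^4 + 170x^3 - 120x^2 + 35x + 3
E_{-4} D f = -27x^5 + 515x^4 - 3920x^3 + 14880x^2 - 28155x + 63692/3
(D + ∇ + E_{-4}) D f = -27x^5 + 245x^4 - 3850x^3 + 14760x^2 - 28120x + 63716/3
E_{4/3} D f = -27x^5 - 205x^4 - (1840/3)x^3 - (2720/3)x^2 - (17785/27)x - 14860/81
Δ E_{4/3} D f = -135x^4 - 1090x^3 - 3340x^2 - (13825/3)x - 65089/27
∇ Δ E_{4/3} D f = -540x^3 - 2460x^2 - 3950x - 6670/3
∇ D f = -135x^4 + 170x^3 - 120x^2 + 35x + 3
((D + ∇ + E_{-4}) + ∇ Δ E_{4/3} + ∇) D f = -27x^5 + 110x^4 - 4220x^3 + 12180x^2 - 32035x + 57055/3
∇ f = -27x^5 + (85/2)x^4 - 40x^3 + (35/2)x^2 + 3x - 1/3
(((D + ∇ + E_{-4}) + ∇ Δ E_{4/3} + ∇) D + ∇) f = -54x^5 + (305/2)x^4 - 4260x^3 + (24395/2)x^2 - 32032x + 19018


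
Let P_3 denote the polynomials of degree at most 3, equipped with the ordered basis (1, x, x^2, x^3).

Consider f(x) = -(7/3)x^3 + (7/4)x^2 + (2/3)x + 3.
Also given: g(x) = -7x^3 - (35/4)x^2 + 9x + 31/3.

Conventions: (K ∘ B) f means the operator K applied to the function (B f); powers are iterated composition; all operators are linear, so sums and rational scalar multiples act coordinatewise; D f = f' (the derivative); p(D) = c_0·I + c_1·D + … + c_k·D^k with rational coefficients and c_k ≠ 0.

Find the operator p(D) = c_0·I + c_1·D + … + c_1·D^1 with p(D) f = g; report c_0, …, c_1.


D^0 f = -(7/3)x^3 + (7/4)x^2 + (2/3)x + 3
D^1 f = -7x^2 + (7/2)x + 2/3
matching coefficients of g against c_0 f + c_1 Df + … from the top degree down determines the c_i
solution: c_0 = 3, c_1 = 2

p(D) = 3·I + 2·D, i.e. c_0 = 3, c_1 = 2


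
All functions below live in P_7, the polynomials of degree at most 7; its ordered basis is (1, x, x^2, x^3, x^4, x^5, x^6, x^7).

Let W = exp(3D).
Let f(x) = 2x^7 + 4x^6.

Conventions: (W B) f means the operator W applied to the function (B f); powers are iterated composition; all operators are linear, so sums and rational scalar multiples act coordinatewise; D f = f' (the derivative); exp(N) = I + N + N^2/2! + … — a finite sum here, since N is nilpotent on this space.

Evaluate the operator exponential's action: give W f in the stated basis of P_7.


order-1 term: 42x^6 + 72x^5
order-2 term: 378x^5 + 540x^4
order-3 term: 1890x^4 + 2160x^3
order-4 term: 5670x^3 + 4860x^2
order-5 term: 10206x^2 + 5832x
order-6 term: 10206x + 2916
order-7 term: 4374
the series for exp(3D) f terminates at order 7
exp(3D) f = 2x^7 + 46x^6 + 450x^5 + 2430x^4 + 7830x^3 + 15066x^2 + 16038x + 7290

g(x) = 2x^7 + 46x^6 + 450x^5 + 2430x^4 + 7830x^3 + 15066x^2 + 16038x + 7290


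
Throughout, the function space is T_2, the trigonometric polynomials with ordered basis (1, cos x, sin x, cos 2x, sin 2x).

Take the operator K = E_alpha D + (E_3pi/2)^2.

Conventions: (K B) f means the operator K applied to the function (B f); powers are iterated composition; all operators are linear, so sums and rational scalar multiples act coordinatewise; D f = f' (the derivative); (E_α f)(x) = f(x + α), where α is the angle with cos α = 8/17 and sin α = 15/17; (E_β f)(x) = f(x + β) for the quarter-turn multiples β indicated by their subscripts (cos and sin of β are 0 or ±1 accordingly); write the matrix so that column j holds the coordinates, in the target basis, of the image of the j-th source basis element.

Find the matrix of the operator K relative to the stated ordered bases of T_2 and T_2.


image of 1: 1
image of cos x: -(32/17)cos x - (8/17)sin x
image of sin x: (8/17)cos x - (32/17)sin x
image of cos 2x: -(191/289)cos 2x + (322/289)sin 2x
image of sin 2x: -(322/289)cos 2x - (191/289)sin 2x
each image's coordinates form column j of the matrix

the matrix is [[1, 0, 0, 0, 0]; [0, -32/17, 8/17, 0, 0]; [0, -8/17, -32/17, 0, 0]; [0, 0, 0, -191/289, -322/289]; [0, 0, 0, 322/289, -191/289]] (rows listed top to bottom)


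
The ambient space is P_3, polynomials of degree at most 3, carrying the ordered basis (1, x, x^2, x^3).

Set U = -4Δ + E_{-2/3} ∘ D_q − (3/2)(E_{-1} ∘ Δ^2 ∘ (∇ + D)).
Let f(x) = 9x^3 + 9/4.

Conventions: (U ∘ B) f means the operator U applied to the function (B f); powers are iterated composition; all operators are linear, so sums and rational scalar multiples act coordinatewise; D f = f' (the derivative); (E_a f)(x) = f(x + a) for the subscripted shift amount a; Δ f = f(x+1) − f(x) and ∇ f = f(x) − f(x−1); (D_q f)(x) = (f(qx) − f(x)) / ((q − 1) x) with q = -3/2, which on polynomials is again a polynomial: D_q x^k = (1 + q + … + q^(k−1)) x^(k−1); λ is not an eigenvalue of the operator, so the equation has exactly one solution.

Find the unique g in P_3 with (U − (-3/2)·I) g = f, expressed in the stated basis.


the result is g(x) = 6x^3 + 41x^2 + (869/3)x + 13787/18

write g with unknown coordinates in the stated basis and equate coefficients in (U − (-3/2)·I) g = f
solving from the highest basis element down gives g = 6x^3 + 41x^2 + (869/3)x + 13787/18
check: U g = -(123/2)x^2 - (869/2)x - 3440/3
so U g − (-3/2)·g = 9x^3 + 9/4 = f ✓


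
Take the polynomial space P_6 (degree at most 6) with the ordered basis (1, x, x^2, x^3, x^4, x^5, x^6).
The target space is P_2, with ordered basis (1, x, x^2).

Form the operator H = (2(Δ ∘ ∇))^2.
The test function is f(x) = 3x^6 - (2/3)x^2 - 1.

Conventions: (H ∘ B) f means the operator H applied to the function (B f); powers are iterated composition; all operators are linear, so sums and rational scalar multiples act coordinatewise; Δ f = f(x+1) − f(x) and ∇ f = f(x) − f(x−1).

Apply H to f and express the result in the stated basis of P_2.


the image equals g(x) = 4320x^2 + 1440

∇ f = 18x^5 - 45x^4 + 60x^3 - 45x^2 + (50/3)x - 7/3
Δ ∇ f = 90x^4 + 90x^2 + 14/3
(2(Δ ∘ ∇)) f = 180x^4 + 180x^2 + 28/3
∇ (2(Δ ∘ ∇)) f = 720x^3 - 1080x^2 + 1080x - 360
Δ ∇ (2(Δ ∘ ∇)) f = 2160x^2 + 720
(2(Δ ∘ ∇)) (2(Δ ∘ ∇)) f = 4320x^2 + 1440


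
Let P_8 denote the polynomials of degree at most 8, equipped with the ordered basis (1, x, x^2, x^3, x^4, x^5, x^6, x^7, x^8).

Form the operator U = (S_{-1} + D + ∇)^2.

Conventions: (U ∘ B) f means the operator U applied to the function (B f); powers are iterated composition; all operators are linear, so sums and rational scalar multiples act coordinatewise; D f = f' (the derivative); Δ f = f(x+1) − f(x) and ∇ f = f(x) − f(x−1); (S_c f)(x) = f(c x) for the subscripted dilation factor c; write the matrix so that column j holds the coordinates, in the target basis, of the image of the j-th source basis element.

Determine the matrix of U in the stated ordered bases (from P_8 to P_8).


the matrix is [[1, 0, 6, -12, 20, -40, 72, -140, 268]; [0, 1, 0, 30, -48, 120, -240, 532, -1120]; [0, 0, 1, 0, 36, -120, 300, -840, 2016]; [0, 0, 0, 1, 0, 100, -240, 840, -2240]; [0, 0, 0, 0, 1, 0, 90, -420, 1400]; [0, 0, 0, 0, 0, 1, 0, 210, -672]; [0, 0, 0, 0, 0, 0, 1, 0, 168]; [0, 0, 0, 0, 0, 0, 0, 1, 0]; [0, 0, 0, 0, 0, 0, 0, 0, 1]] (rows listed top to bottom)

image of 1: 1
image of x: x
image of x^2: x^2 + 6
image of x^3: x^3 + 30x - 12
image of x^4: x^4 + 36x^2 - 48x + 20
image of x^5: x^5 + 100x^3 - 120x^2 + 120x - 40
image of x^6: x^6 + 90x^4 - 240x^3 + 300x^2 - 240x + 72
image of x^7: x^7 + 210x^5 - 420x^4 + 840x^3 - 840x^2 + 532x - 140
image of x^8: x^8 + 168x^6 - 672x^5 + 1400x^4 - 2240x^3 + 2016x^2 - 1120x + 268
each image's coordinates form column j of the matrix


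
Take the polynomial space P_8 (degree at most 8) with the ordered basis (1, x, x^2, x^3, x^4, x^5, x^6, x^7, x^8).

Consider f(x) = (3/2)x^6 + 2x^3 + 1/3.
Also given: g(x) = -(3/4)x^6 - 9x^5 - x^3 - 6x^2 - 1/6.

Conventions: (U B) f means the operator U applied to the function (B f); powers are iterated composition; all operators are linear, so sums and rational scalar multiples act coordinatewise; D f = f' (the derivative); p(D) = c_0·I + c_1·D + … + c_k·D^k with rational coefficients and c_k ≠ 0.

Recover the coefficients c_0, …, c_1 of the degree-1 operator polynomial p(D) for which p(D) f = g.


D^0 f = (3/2)x^6 + 2x^3 + 1/3
D^1 f = 9x^5 + 6x^2
matching coefficients of g against c_0 f + c_1 Df + … from the top degree down determines the c_i
solution: c_0 = -1/2, c_1 = -1

p(D) = -(1/2)·I − D, i.e. c_0 = -1/2, c_1 = -1


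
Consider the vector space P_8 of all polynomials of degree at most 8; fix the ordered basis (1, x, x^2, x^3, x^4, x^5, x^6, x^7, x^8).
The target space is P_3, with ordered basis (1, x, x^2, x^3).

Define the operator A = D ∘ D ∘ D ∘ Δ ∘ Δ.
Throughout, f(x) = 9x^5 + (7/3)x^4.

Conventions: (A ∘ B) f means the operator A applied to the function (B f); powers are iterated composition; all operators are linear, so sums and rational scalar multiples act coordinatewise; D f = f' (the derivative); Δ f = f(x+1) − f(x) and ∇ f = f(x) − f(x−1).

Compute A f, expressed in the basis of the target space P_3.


the result is g(x) = 1080

Δ f = 45x^4 + (298/3)x^3 + 104x^2 + (163/3)x + 34/3
Δ Δ f = 180x^3 + 568x^2 + 686x + 908/3
D Δ Δ f = 540x^2 + 1136x + 686
D (D ∘ Δ ∘ Δ) f = 1080x + 1136
D D (D ∘ Δ ∘ Δ) f = 1080


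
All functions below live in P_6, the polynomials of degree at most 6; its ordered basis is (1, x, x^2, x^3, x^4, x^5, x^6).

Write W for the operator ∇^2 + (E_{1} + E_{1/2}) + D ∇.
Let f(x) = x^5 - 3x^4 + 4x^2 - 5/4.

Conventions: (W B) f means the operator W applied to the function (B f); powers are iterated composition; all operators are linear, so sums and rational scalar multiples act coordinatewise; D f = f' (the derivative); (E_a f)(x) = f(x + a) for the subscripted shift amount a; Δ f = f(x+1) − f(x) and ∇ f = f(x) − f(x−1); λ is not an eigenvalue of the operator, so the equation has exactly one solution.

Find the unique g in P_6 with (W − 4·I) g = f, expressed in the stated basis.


the result is g(x) = -(1/2)x^5 - (3/8)x^4 - (57/4)x^3 - (649/32)x^2 - (2569/16)x - 14337/128

write g with unknown coordinates in the stated basis and equate coefficients in (W − 4·I) g = f
solving from the highest basis element down gives g = -(1/2)x^5 - (3/8)x^4 - (57/4)x^3 - (649/32)x^2 - (2569/16)x - 14337/128
check: W g = -x^5 - (9/2)x^4 - 57x^3 - (617/8)x^2 - (2569/4)x - 14377/32
so W g − 4·g = x^5 - 3x^4 + 4x^2 - 5/4 = f ✓


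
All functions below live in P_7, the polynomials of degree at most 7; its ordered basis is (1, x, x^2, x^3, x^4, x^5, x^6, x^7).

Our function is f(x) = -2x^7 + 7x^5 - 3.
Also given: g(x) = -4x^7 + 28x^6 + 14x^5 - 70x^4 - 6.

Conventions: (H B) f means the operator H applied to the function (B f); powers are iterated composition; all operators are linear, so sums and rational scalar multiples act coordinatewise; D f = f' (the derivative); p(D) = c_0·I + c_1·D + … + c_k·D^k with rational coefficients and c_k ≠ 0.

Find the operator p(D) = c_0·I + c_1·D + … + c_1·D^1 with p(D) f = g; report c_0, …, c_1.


D^0 f = -2x^7 + 7x^5 - 3
D^1 f = -14x^6 + 35x^4
matching coefficients of g against c_0 f + c_1 Df + … from the top degree down determines the c_i
solution: c_0 = 2, c_1 = -2

p(D) = 2·I − 2·D, i.e. c_0 = 2, c_1 = -2


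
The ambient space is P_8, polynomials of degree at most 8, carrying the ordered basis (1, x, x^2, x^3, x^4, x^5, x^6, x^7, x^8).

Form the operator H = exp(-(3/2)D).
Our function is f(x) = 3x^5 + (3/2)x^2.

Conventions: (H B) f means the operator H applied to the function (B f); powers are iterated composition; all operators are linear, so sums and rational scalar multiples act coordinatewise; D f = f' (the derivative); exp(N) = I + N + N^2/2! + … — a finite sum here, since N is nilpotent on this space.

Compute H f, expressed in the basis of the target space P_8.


g(x) = 3x^5 - (45/2)x^4 + (135/2)x^3 - (399/4)x^2 + (1143/16)x - 621/32

order-1 term: -(45/2)x^4 - (9/2)x
order-2 term: (135/2)x^3 + 27/8
order-3 term: -(405/4)x^2
order-4 term: (1215/16)x
order-5 term: -729/32
the series for exp(-(3/2)D) f terminates at order 5
exp(-(3/2)D) f = 3x^5 - (45/2)x^4 + (135/2)x^3 - (399/4)x^2 + (1143/16)x - 621/32


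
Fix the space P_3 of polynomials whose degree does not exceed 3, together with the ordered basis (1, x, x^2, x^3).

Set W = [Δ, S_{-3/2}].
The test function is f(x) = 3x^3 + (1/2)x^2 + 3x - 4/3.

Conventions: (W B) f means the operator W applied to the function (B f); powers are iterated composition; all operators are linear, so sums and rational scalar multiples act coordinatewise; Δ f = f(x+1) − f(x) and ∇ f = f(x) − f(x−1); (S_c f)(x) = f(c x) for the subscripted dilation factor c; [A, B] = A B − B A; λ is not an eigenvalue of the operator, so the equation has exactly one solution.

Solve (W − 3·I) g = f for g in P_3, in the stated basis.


the image equals g(x) = -x^3 + (131/24)x^2 + (697/48)x - 1141/144

write g with unknown coordinates in the stated basis and equate coefficients in (W − 3·I) g = f
solving from the highest basis element down gives g = -x^3 + (131/24)x^2 + (697/48)x - 1141/144
check: W g = (135/8)x^2 + (745/16)x - 1205/48
so W g − 3·g = 3x^3 + (1/2)x^2 + 3x - 4/3 = f ✓


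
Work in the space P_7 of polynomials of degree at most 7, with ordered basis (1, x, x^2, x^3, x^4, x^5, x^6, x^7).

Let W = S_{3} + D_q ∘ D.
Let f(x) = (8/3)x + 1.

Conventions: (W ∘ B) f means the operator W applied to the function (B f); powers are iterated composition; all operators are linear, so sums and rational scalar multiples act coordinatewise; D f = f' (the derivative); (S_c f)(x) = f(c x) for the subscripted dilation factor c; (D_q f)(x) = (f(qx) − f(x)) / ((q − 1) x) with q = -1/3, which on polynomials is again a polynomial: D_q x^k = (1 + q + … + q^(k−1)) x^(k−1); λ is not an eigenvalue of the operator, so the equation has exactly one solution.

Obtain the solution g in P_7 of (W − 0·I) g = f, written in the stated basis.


write g with unknown coordinates in the stated basis and equate coefficients in (W − 0·I) g = f
solving from the highest basis element down gives g = (8/9)x + 1
check: W g = (8/3)x + 1
so W g − 0·g = (8/3)x + 1 = f ✓

the result is g(x) = (8/9)x + 1


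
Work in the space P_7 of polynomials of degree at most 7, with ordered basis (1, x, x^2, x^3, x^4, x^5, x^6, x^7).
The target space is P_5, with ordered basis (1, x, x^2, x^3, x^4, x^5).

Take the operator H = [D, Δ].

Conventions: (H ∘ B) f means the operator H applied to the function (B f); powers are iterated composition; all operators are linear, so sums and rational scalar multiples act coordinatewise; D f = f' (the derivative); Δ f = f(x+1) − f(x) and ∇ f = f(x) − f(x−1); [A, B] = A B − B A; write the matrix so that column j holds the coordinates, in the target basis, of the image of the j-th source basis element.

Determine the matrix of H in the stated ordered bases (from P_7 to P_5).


image of 1: 0
image of x: 0
image of x^2: 0
image of x^3: 0
image of x^4: 0
image of x^5: 0
image of x^6: 0
image of x^7: 0
each image's coordinates form column j of the matrix

the matrix is [[0, 0, 0, 0, 0, 0, 0, 0]; [0, 0, 0, 0, 0, 0, 0, 0]; [0, 0, 0, 0, 0, 0, 0, 0]; [0, 0, 0, 0, 0, 0, 0, 0]; [0, 0, 0, 0, 0, 0, 0, 0]; [0, 0, 0, 0, 0, 0, 0, 0]] (rows listed top to bottom)


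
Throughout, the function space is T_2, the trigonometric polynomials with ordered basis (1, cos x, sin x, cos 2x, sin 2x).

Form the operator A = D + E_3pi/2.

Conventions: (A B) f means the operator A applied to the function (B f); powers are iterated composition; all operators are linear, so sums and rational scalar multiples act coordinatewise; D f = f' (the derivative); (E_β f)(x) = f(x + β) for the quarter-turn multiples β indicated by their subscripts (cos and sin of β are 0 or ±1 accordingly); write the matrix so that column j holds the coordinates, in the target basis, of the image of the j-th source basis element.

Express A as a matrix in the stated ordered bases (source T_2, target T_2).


the matrix is [[1, 0, 0, 0, 0]; [0, 0, 0, 0, 0]; [0, 0, 0, 0, 0]; [0, 0, 0, -1, 2]; [0, 0, 0, -2, -1]] (rows listed top to bottom)

image of 1: 1
image of cos x: 0
image of sin x: 0
image of cos 2x: -cos 2x - 2sin 2x
image of sin 2x: 2cos 2x - sin 2x
each image's coordinates form column j of the matrix


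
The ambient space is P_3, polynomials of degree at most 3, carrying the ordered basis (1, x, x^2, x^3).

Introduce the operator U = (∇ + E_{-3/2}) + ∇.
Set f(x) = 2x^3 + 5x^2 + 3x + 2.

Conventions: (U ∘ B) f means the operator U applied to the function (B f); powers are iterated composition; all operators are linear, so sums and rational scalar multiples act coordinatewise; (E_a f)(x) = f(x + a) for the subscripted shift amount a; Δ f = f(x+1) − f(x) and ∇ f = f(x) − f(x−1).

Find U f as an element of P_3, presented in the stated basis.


∇ f = 6x^2 + 4x
E_{-3/2} f = 2x^3 - 4x^2 + (3/2)x + 2
(∇ + E_{-3/2}) f = 2x^3 + 2x^2 + (11/2)x + 2
∇ f = 6x^2 + 4x
((∇ + E_{-3/2}) + ∇) f = 2x^3 + 8x^2 + (19/2)x + 2

the result is g(x) = 2x^3 + 8x^2 + (19/2)x + 2


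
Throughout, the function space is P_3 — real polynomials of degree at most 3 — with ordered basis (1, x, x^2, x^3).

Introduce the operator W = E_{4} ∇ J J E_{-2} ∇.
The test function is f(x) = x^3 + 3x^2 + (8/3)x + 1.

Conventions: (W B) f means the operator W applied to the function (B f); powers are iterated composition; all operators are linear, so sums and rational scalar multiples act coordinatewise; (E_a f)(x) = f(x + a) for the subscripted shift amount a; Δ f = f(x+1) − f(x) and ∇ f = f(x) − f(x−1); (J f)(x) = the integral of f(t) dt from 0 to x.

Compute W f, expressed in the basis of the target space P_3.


the result is g(x) = x^3 + 6x^2 + (73/6)x + 139/12

∇ f = 3x^2 + 3x + 2/3
E_{-2} ∇ f = 3x^2 - 9x + 20/3
J (E_{-2} ∇) f = x^3 - (9/2)x^2 + (20/3)x
J J (E_{-2} ∇) f = (1/4)x^4 - (3/2)x^3 + (10/3)x^2
∇ J J (E_{-2} ∇) f = x^3 - 6x^2 + (73/6)x - 61/12
E_{4} (∇ J J) (E_{-2} ∇) f = x^3 + 6x^2 + (73/6)x + 139/12


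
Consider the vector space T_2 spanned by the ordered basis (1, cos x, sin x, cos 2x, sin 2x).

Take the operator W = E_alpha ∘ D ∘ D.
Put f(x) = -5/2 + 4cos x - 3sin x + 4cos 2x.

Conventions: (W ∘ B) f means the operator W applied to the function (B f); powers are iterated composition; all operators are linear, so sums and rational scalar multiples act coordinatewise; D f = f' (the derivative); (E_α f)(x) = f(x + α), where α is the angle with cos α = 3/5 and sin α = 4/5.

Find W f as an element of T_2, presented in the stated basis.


g(x) = 5sin x + (112/25)cos 2x + (384/25)sin 2x

D f = -3cos x - 4sin x - 8sin 2x
D D f = -4cos x + 3sin x - 16cos 2x
E_alpha D D f = 5sin x + (112/25)cos 2x + (384/25)sin 2x


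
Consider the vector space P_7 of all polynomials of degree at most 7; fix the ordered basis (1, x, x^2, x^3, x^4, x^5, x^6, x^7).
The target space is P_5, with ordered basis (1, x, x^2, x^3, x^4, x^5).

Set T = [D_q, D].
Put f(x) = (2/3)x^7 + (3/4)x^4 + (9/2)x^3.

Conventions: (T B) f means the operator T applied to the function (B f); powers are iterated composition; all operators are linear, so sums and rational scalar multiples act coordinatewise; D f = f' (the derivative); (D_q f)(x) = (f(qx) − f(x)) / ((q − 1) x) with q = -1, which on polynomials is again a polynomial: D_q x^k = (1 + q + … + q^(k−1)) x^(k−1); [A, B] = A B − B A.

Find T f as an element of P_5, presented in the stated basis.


D f = (14/3)x^6 + 3x^3 + (27/2)x^2
D_q D f = 3x^2
D_q f = (2/3)x^6 + (9/2)x^2
D D_q f = 4x^5 + 9x
[D_q, D] f = -4x^5 + 3x^2 - 9x

the result is g(x) = -4x^5 + 3x^2 - 9x


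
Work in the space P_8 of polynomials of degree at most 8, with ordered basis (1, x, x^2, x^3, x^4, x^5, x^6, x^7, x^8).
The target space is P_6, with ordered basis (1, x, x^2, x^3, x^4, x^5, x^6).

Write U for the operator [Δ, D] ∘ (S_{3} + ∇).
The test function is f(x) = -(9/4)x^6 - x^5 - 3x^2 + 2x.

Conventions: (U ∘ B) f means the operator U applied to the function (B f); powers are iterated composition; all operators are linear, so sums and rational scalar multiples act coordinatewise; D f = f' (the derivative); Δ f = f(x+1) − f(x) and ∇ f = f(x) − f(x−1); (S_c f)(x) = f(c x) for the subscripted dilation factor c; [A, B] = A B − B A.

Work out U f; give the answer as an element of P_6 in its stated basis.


the image equals g(x) = 0

S_{3} f = -(6561/4)x^6 - 243x^5 - 27x^2 + 6x
∇ f = -(27/2)x^5 + (115/4)x^4 - 35x^3 + (95/4)x^2 - (29/2)x + 25/4
(S_{3} + ∇) f = -(6561/4)x^6 - (513/2)x^5 + (115/4)x^4 - 35x^3 - (13/4)x^2 - (17/2)x + 25/4
D (S_{3} + ∇) f = -(19683/2)x^5 - (2565/2)x^4 + 115x^3 - 105x^2 - (13/2)x - 17/2
Δ D (S_{3} + ∇) f = -(98415/2)x^4 - 103545x^3 - 105765x^2 - (108405/2)x - 22241/2
Δ (S_{3} + ∇) f = -(19683/2)x^5 - (103545/4)x^4 - 35255x^3 - (108405/4)x^2 - (22241/2)x - 7659/4
D Δ (S_{3} + ∇) f = -(98415/2)x^4 - 103545x^3 - 105765x^2 - (108405/2)x - 22241/2
[Δ, D] (S_{3} + ∇) f = 0


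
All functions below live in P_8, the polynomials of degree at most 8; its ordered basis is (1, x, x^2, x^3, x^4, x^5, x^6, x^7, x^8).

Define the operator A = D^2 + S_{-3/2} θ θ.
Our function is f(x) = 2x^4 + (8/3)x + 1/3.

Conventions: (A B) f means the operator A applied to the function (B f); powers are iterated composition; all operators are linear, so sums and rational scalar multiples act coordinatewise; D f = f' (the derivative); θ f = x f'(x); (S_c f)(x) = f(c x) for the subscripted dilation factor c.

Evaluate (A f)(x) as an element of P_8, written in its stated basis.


D f = 8x^3 + 8/3
D D f = 24x^2
θ f = 8x^4 + (8/3)x
θ θ f = 32x^4 + (8/3)x
S_{-3/2} θ θ f = 162x^4 - 4x
(D^2 + S_{-3/2} θ θ) f = 162x^4 + 24x^2 - 4x

g(x) = 162x^4 + 24x^2 - 4x


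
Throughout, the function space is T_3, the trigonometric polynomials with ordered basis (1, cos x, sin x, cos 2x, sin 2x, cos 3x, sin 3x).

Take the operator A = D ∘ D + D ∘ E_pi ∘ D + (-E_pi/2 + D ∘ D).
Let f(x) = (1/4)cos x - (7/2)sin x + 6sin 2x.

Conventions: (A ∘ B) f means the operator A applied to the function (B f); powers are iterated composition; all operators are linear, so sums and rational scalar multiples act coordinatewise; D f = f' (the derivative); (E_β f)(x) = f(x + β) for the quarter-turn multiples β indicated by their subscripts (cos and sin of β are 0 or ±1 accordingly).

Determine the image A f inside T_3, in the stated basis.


D f = -(7/2)cos x - (1/4)sin x + 12cos 2x
D D f = -(1/4)cos x + (7/2)sin x - 24sin 2x
D f = -(7/2)cos x - (1/4)sin x + 12cos 2x
E_pi D f = (7/2)cos x + (1/4)sin x + 12cos 2x
D E_pi D f = (1/4)cos x - (7/2)sin x - 24sin 2x
E_pi/2 f = -(7/2)cos x - (1/4)sin x - 6sin 2x
(-E_pi/2) f = (7/2)cos x + (1/4)sin x + 6sin 2x
D f = -(7/2)cos x - (1/4)sin x + 12cos 2x
D D f = -(1/4)cos x + (7/2)sin x - 24sin 2x
(-E_pi/2 + D ∘ D) f = (13/4)cos x + (15/4)sin x - 18sin 2x
(D ∘ D + D ∘ E_pi ∘ D + (-E_pi/2 + D ∘ D)) f = (13/4)cos x + (15/4)sin x - 66sin 2x

the result is g(x) = (13/4)cos x + (15/4)sin x - 66sin 2x


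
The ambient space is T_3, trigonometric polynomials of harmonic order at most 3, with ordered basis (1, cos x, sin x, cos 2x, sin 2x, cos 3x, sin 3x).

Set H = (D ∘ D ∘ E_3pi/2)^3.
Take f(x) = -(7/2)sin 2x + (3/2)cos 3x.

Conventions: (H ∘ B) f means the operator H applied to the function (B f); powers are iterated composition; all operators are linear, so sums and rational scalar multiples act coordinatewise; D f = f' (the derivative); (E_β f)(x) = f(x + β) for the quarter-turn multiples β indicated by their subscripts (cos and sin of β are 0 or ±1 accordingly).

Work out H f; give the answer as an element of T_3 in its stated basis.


E_3pi/2 f = (7/2)sin 2x - (3/2)sin 3x
D E_3pi/2 f = 7cos 2x - (9/2)cos 3x
D D E_3pi/2 f = -14sin 2x + (27/2)sin 3x
E_3pi/2 (D ∘ D ∘ E_3pi/2) f = 14sin 2x + (27/2)cos 3x
D E_3pi/2 (D ∘ D ∘ E_3pi/2) f = 28cos 2x - (81/2)sin 3x
D D E_3pi/2 (D ∘ D ∘ E_3pi/2) f = -56sin 2x - (243/2)cos 3x
E_3pi/2 (D ∘ D ∘ E_3pi/2) (D ∘ D ∘ E_3pi/2) f = 56sin 2x + (243/2)sin 3x
D E_3pi/2 (D ∘ D ∘ E_3pi/2) (D ∘ D ∘ E_3pi/2) f = 112cos 2x + (729/2)cos 3x
D D E_3pi/2 (D ∘ D ∘ E_3pi/2) (D ∘ D ∘ E_3pi/2) f = -224sin 2x - (2187/2)sin 3x

the result is g(x) = -224sin 2x - (2187/2)sin 3x
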